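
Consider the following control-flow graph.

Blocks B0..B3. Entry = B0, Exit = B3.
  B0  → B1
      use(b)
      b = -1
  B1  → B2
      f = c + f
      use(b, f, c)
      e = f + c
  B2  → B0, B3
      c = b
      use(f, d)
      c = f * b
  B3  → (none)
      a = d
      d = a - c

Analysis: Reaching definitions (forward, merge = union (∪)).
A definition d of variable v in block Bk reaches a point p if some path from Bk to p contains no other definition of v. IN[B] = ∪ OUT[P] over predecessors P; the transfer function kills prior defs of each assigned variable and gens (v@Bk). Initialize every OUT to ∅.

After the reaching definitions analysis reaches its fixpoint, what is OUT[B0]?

Converged values:
  B0: | IN={b@B0, c@B2, e@B1, f@B1} | OUT={b@B0, c@B2, e@B1, f@B1}
  B1: | IN={b@B0, c@B2, e@B1, f@B1} | OUT={b@B0, c@B2, e@B1, f@B1}
  B2: | IN={b@B0, c@B2, e@B1, f@B1} | OUT={b@B0, c@B2, e@B1, f@B1}
  B3: | IN={b@B0, c@B2, e@B1, f@B1} | OUT={a@B3, b@B0, c@B2, d@B3, e@B1, f@B1}

Merge at B0 (entry node, so the boundary value {} is joined with the incoming edge(s)): IN[B0] = {} ⊔ OUT[B2] = {b@B0, c@B2, e@B1, f@B1}
Applying B0's transfer function to that IN value gives OUT[B0] (row B0 above).

Answer: {b@B0, c@B2, e@B1, f@B1}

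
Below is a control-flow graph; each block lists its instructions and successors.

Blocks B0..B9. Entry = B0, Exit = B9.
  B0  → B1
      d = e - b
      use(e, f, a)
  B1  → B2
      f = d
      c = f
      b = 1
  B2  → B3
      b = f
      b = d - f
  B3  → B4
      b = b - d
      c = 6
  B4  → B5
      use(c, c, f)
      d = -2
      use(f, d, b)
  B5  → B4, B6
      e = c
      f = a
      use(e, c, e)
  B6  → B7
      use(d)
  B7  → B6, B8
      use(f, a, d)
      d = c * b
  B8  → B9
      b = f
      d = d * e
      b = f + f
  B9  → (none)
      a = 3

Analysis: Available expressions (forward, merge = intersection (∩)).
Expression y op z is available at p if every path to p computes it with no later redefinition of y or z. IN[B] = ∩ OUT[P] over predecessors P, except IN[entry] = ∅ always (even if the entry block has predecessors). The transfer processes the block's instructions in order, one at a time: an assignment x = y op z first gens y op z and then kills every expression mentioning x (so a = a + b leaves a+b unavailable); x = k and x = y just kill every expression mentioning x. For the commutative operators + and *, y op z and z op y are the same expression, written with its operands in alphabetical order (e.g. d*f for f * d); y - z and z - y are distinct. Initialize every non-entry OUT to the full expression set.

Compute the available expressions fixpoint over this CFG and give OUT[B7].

Answer: {b*c}

Working:
Fixpoint table:
  B0:   IN={}   OUT={e-b}
  B1:   IN={e-b}   OUT={}
  B2:   IN={}   OUT={d-f}
  B3:   IN={d-f}   OUT={d-f}
  B4:   IN={}   OUT={}
  B5:   IN={}   OUT={}
  B6:   IN={}   OUT={}
  B7:   IN={}   OUT={b*c}
  B8:   IN={b*c}   OUT={f+f}
  B9:   IN={f+f}   OUT={f+f}

Merge at B7: IN[B7] = OUT[B6] = {}
Applying B7's transfer function to that IN value gives OUT[B7] (row B7 above).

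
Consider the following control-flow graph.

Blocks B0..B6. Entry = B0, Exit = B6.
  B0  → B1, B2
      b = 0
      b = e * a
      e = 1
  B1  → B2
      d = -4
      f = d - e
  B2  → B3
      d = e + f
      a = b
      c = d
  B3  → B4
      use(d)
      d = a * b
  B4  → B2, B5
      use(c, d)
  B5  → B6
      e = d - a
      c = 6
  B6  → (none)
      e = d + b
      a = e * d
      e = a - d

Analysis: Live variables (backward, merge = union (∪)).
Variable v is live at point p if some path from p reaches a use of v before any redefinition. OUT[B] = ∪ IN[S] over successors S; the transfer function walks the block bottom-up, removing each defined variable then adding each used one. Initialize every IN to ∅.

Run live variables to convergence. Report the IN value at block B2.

Per-block solution:
  B0:   IN={a, e, f}   OUT={b, e, f}
  B1:   IN={b, e}   OUT={b, e, f}
  B2:   IN={b, e, f}   OUT={a, b, c, d, e, f}
  B3:   IN={a, b, c, d, e, f}   OUT={a, b, c, d, e, f}
  B4:   IN={a, b, c, d, e, f}   OUT={a, b, d, e, f}
  B5:   IN={a, b, d}   OUT={b, d}
  B6:   IN={b, d}   OUT={}

Merge at B2: OUT[B2] = IN[B3] = {a, b, c, d, e, f}
Applying B2's transfer function to that OUT value gives IN[B2] (row B2 above).

Answer: {b, e, f}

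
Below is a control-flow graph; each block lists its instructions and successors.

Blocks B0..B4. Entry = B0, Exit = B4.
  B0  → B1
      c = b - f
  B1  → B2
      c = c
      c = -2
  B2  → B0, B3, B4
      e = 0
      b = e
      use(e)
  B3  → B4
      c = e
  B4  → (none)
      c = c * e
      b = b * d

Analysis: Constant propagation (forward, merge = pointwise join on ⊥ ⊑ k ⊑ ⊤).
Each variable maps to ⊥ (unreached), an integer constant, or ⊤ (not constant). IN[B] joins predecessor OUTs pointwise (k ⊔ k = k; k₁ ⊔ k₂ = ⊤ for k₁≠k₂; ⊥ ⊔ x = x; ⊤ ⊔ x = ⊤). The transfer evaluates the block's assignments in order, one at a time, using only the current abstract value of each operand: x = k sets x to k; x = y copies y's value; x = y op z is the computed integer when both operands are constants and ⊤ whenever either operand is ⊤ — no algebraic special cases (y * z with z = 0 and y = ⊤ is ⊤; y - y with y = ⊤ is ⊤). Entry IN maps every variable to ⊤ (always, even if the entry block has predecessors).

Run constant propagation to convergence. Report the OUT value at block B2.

Converged values:
  B0: | IN=(all ⊤) | OUT=(all ⊤)
  B1: | IN=(all ⊤) | OUT={c:-2; rest ⊤}
  B2: | IN={c:-2; rest ⊤} | OUT={b:0, c:-2, e:0; rest ⊤}
  B3: | IN={b:0, c:-2, e:0; rest ⊤} | OUT={b:0, c:0, e:0; rest ⊤}
  B4: | IN={b:0, e:0; rest ⊤} | OUT={e:0; rest ⊤}

Merge at B2: IN[B2] = OUT[B1] = {a: ⊤, b: ⊤, c: -2, d: ⊤, e: ⊤, f: ⊤}
Applying B2's transfer function to that IN value gives OUT[B2] (row B2 above).

Answer: {a: ⊤, b: 0, c: -2, d: ⊤, e: 0, f: ⊤}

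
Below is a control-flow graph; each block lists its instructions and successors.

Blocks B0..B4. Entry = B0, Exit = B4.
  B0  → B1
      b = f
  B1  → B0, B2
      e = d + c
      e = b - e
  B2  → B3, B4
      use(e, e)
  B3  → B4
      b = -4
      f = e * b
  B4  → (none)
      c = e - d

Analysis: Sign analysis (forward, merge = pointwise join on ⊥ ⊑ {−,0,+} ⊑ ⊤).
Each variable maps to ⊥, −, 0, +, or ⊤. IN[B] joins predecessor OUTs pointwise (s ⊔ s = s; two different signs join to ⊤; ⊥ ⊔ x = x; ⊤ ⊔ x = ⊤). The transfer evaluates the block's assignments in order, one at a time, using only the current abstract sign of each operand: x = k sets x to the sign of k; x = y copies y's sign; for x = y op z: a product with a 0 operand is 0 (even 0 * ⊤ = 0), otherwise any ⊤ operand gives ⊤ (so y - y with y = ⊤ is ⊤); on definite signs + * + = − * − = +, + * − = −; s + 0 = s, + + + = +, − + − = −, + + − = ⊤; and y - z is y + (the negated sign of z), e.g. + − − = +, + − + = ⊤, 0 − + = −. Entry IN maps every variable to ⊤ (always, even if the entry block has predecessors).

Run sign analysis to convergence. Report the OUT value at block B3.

Answer: {a: ⊤, b: -, c: ⊤, d: ⊤, e: ⊤, f: ⊤}

Working:
Fixpoint table:
  B0: | IN=(all ⊤) | OUT=(all ⊤)
  B1: | IN=(all ⊤) | OUT=(all ⊤)
  B2: | IN=(all ⊤) | OUT=(all ⊤)
  B3: | IN=(all ⊤) | OUT={b:-; rest ⊤}
  B4: | IN=(all ⊤) | OUT=(all ⊤)

Merge at B3: IN[B3] = OUT[B2] = {a: ⊤, b: ⊤, c: ⊤, d: ⊤, e: ⊤, f: ⊤}
Applying B3's transfer function to that IN value gives OUT[B3] (row B3 above).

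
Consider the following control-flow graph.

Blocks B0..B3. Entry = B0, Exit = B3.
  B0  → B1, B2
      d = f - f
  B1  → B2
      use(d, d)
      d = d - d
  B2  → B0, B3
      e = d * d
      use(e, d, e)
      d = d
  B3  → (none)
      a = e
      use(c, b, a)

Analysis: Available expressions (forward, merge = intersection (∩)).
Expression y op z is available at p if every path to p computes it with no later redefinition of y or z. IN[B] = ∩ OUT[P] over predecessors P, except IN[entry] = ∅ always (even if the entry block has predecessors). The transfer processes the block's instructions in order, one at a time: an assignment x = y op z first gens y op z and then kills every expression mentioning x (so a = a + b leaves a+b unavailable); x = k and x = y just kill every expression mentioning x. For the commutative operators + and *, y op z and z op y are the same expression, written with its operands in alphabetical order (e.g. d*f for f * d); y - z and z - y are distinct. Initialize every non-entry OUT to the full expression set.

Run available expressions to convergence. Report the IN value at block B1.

Fixpoint table:
  B0: | IN={} | OUT={f-f}
  B1: | IN={f-f} | OUT={f-f}
  B2: | IN={f-f} | OUT={f-f}
  B3: | IN={f-f} | OUT={f-f}

Merge at B1: IN[B1] = OUT[B0] = {f-f}

Answer: {f-f}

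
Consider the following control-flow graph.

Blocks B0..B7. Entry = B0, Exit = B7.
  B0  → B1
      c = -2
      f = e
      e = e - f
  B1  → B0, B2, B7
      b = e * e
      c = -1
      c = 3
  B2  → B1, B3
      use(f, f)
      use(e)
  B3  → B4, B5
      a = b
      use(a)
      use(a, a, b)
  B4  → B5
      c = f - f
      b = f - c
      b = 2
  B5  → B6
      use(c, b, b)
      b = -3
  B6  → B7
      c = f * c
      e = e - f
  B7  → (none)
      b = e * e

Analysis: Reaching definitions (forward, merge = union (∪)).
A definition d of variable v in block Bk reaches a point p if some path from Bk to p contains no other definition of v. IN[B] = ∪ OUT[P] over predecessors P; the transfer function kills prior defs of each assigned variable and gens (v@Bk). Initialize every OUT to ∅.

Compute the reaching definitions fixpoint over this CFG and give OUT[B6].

Answer: {a@B3, b@B5, c@B6, e@B6, f@B0}

Derivation:
Converged values:
  B0:  IN={b@B1, c@B1, e@B0, f@B0}  OUT={b@B1, c@B0, e@B0, f@B0}
  B1:  IN={b@B1, c@B0, c@B1, e@B0, f@B0}  OUT={b@B1, c@B1, e@B0, f@B0}
  B2:  IN={b@B1, c@B1, e@B0, f@B0}  OUT={b@B1, c@B1, e@B0, f@B0}
  B3:  IN={b@B1, c@B1, e@B0, f@B0}  OUT={a@B3, b@B1, c@B1, e@B0, f@B0}
  B4:  IN={a@B3, b@B1, c@B1, e@B0, f@B0}  OUT={a@B3, b@B4, c@B4, e@B0, f@B0}
  B5:  IN={a@B3, b@B1, b@B4, c@B1, c@B4, e@B0, f@B0}  OUT={a@B3, b@B5, c@B1, c@B4, e@B0, f@B0}
  B6:  IN={a@B3, b@B5, c@B1, c@B4, e@B0, f@B0}  OUT={a@B3, b@B5, c@B6, e@B6, f@B0}
  B7:  IN={a@B3, b@B1, b@B5, c@B1, c@B6, e@B0, e@B6, f@B0}  OUT={a@B3, b@B7, c@B1, c@B6, e@B0, e@B6, f@B0}

Merge at B6: IN[B6] = OUT[B5] = {a@B3, b@B5, c@B1, c@B4, e@B0, f@B0}
Applying B6's transfer function to that IN value gives OUT[B6] (row B6 above).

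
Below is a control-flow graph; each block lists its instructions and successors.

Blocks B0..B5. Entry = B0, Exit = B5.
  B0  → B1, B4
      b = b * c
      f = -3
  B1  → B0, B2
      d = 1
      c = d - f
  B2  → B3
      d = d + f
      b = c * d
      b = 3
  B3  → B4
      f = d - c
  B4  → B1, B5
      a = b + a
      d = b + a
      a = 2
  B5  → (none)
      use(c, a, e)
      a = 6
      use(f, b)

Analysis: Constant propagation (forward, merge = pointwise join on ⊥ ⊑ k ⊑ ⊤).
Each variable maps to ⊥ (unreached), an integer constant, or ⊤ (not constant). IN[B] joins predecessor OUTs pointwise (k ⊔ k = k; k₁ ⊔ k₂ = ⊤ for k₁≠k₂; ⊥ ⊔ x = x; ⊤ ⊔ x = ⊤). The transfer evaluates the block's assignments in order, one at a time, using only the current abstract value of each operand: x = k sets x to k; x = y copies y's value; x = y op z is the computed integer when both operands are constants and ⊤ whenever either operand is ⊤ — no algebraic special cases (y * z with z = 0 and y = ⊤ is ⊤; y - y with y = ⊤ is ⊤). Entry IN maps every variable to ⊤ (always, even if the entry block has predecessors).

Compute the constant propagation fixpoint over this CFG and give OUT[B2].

Answer: {a: ⊤, b: 3, c: ⊤, d: ⊤, e: ⊤, f: ⊤}

Derivation:
Fixpoint table:
  B0:   IN=(all ⊤)   OUT={f:-3; rest ⊤}
  B1:   IN=(all ⊤)   OUT={d:1; rest ⊤}
  B2:   IN={d:1; rest ⊤}   OUT={b:3; rest ⊤}
  B3:   IN={b:3; rest ⊤}   OUT={b:3; rest ⊤}
  B4:   IN=(all ⊤)   OUT={a:2; rest ⊤}
  B5:   IN={a:2; rest ⊤}   OUT={a:6; rest ⊤}

Merge at B2: IN[B2] = OUT[B1] = {a: ⊤, b: ⊤, c: ⊤, d: 1, e: ⊤, f: ⊤}
Applying B2's transfer function to that IN value gives OUT[B2] (row B2 above).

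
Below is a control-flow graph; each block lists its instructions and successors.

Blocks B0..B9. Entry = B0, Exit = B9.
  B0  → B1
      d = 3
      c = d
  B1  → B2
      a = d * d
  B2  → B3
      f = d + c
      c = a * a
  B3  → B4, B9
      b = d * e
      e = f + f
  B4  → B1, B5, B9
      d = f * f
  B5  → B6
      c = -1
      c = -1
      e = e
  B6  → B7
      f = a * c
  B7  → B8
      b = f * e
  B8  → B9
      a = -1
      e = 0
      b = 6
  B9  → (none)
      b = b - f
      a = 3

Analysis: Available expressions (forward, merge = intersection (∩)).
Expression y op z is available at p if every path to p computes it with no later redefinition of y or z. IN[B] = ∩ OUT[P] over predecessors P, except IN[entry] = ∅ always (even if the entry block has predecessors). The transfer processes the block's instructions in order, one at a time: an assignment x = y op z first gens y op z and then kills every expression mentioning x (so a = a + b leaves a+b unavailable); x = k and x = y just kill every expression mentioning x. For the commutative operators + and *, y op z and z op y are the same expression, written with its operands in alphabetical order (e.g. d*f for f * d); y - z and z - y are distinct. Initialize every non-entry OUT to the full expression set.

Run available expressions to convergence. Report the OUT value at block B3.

Per-block solution:
  B0: | IN={} | OUT={}
  B1: | IN={} | OUT={d*d}
  B2: | IN={d*d} | OUT={a*a, d*d}
  B3: | IN={a*a, d*d} | OUT={a*a, d*d, f+f}
  B4: | IN={a*a, d*d, f+f} | OUT={a*a, f*f, f+f}
  B5: | IN={a*a, f*f, f+f} | OUT={a*a, f*f, f+f}
  B6: | IN={a*a, f*f, f+f} | OUT={a*a, a*c}
  B7: | IN={a*a, a*c} | OUT={a*a, a*c, e*f}
  B8: | IN={a*a, a*c, e*f} | OUT={}
  B9: | IN={} | OUT={}

Merge at B3: IN[B3] = OUT[B2] = {a*a, d*d}
Applying B3's transfer function to that IN value gives OUT[B3] (row B3 above).

Answer: {a*a, d*d, f+f}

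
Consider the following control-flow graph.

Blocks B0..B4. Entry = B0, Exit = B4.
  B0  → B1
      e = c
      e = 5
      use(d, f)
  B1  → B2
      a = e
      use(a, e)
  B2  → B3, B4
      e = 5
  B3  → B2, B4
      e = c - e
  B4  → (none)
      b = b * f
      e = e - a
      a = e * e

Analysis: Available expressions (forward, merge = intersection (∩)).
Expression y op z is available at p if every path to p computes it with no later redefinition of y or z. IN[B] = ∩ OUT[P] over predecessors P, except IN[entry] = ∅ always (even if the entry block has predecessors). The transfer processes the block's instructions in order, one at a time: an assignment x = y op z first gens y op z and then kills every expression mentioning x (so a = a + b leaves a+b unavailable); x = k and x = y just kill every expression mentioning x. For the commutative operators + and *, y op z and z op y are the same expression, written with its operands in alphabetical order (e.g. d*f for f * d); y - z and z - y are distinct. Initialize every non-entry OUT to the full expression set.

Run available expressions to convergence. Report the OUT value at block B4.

Answer: {e*e}

Working:
Per-block solution:
  B0:  IN={}  OUT={}
  B1:  IN={}  OUT={}
  B2:  IN={}  OUT={}
  B3:  IN={}  OUT={}
  B4:  IN={}  OUT={e*e}

Merge at B4: IN[B4] = OUT[B2] ∩ OUT[B3] = {}
Applying B4's transfer function to that IN value gives OUT[B4] (row B4 above).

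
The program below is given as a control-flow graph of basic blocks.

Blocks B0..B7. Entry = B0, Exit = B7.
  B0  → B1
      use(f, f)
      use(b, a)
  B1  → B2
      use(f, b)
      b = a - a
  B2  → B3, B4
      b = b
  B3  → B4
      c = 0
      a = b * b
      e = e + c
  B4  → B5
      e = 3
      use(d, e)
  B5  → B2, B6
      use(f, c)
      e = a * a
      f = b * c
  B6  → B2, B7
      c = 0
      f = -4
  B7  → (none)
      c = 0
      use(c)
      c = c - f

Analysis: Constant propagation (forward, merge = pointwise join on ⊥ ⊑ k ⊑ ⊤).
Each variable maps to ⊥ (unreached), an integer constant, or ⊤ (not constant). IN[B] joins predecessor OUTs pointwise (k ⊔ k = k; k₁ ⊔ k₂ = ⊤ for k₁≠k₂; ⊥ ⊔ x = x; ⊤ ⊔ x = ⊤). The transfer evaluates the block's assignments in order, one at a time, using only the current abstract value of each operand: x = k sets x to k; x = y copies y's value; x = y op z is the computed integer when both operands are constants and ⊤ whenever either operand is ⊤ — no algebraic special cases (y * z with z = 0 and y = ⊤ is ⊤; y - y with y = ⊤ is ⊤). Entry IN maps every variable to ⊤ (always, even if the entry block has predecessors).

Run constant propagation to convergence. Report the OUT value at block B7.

Per-block solution:
  B0: | IN=(all ⊤) | OUT=(all ⊤)
  B1: | IN=(all ⊤) | OUT=(all ⊤)
  B2: | IN=(all ⊤) | OUT=(all ⊤)
  B3: | IN=(all ⊤) | OUT={c:0; rest ⊤}
  B4: | IN=(all ⊤) | OUT={e:3; rest ⊤}
  B5: | IN={e:3; rest ⊤} | OUT=(all ⊤)
  B6: | IN=(all ⊤) | OUT={c:0, f:-4; rest ⊤}
  B7: | IN={c:0, f:-4; rest ⊤} | OUT={c:4, f:-4; rest ⊤}

Merge at B7: IN[B7] = OUT[B6] = {a: ⊤, b: ⊤, c: 0, d: ⊤, e: ⊤, f: -4}
Applying B7's transfer function to that IN value gives OUT[B7] (row B7 above).

Answer: {a: ⊤, b: ⊤, c: 4, d: ⊤, e: ⊤, f: -4}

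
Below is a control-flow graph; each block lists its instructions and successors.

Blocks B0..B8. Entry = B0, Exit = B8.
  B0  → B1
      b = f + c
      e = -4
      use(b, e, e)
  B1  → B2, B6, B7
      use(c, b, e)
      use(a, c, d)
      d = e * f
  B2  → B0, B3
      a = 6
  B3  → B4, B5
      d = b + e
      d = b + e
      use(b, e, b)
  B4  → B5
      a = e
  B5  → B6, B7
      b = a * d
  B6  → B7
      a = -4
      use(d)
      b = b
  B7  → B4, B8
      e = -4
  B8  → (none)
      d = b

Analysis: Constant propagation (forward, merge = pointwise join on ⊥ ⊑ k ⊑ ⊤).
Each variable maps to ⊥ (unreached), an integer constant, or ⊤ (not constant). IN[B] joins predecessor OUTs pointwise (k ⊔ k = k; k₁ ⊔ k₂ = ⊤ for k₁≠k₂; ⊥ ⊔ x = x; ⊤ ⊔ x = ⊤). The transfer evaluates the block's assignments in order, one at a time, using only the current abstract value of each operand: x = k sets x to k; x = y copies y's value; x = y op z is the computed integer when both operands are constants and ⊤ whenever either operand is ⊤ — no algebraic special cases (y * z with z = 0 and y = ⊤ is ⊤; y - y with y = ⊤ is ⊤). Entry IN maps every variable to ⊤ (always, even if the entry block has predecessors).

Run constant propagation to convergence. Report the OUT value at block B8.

Per-block solution:
  B0:   IN=(all ⊤)   OUT={e:-4; rest ⊤}
  B1:   IN={e:-4; rest ⊤}   OUT={e:-4; rest ⊤}
  B2:   IN={e:-4; rest ⊤}   OUT={a:6, e:-4; rest ⊤}
  B3:   IN={a:6, e:-4; rest ⊤}   OUT={a:6, e:-4; rest ⊤}
  B4:   IN={e:-4; rest ⊤}   OUT={a:-4, e:-4; rest ⊤}
  B5:   IN={e:-4; rest ⊤}   OUT={e:-4; rest ⊤}
  B6:   IN={e:-4; rest ⊤}   OUT={a:-4, e:-4; rest ⊤}
  B7:   IN={e:-4; rest ⊤}   OUT={e:-4; rest ⊤}
  B8:   IN={e:-4; rest ⊤}   OUT={e:-4; rest ⊤}

Merge at B8: IN[B8] = OUT[B7] = {a: ⊤, b: ⊤, c: ⊤, d: ⊤, e: -4, f: ⊤}
Applying B8's transfer function to that IN value gives OUT[B8] (row B8 above).

Answer: {a: ⊤, b: ⊤, c: ⊤, d: ⊤, e: -4, f: ⊤}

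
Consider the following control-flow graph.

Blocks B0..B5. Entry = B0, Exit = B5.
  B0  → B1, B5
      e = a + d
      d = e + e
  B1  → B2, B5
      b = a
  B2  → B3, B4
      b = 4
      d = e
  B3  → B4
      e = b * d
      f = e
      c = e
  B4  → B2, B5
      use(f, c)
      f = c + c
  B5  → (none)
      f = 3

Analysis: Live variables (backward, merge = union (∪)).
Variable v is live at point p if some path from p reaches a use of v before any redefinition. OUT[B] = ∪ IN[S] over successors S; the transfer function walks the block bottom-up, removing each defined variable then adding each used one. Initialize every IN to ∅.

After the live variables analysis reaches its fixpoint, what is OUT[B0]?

Per-block solution:
  B0: | IN={a, c, d, f} | OUT={a, c, e, f}
  B1: | IN={a, c, e, f} | OUT={c, e, f}
  B2: | IN={c, e, f} | OUT={b, c, d, e, f}
  B3: | IN={b, d} | OUT={c, e, f}
  B4: | IN={c, e, f} | OUT={c, e, f}
  B5: | IN={} | OUT={}

Merge at B0: OUT[B0] = IN[B1] ⊔ IN[B5] = {a, c, e, f}

Answer: {a, c, e, f}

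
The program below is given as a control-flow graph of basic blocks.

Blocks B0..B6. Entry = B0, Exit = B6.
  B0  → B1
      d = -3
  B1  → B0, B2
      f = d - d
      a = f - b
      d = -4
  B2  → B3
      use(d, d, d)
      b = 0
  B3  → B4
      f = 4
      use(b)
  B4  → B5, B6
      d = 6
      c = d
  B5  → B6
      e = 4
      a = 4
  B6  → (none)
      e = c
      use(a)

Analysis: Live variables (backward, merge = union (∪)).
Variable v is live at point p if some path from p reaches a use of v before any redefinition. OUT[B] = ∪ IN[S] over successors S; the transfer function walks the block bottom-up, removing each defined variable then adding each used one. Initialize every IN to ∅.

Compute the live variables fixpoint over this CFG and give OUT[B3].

Answer: {a}

Working:
Converged values:
  B0:  IN={b}  OUT={b, d}
  B1:  IN={b, d}  OUT={a, b, d}
  B2:  IN={a, d}  OUT={a, b}
  B3:  IN={a, b}  OUT={a}
  B4:  IN={a}  OUT={a, c}
  B5:  IN={c}  OUT={a, c}
  B6:  IN={a, c}  OUT={}

Merge at B3: OUT[B3] = IN[B4] = {a}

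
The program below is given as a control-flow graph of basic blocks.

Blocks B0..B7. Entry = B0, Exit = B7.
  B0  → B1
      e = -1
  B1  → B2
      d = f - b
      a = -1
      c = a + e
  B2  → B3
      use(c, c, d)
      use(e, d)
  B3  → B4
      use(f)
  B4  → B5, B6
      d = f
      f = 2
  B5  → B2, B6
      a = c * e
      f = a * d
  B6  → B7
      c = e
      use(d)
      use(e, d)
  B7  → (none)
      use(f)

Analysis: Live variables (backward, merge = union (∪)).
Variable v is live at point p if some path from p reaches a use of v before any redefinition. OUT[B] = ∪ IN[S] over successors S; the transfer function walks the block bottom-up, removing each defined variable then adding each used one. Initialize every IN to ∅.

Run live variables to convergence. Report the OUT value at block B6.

Answer: {f}

Derivation:
Fixpoint table:
  B0:   IN={b, f}   OUT={b, e, f}
  B1:   IN={b, e, f}   OUT={c, d, e, f}
  B2:   IN={c, d, e, f}   OUT={c, e, f}
  B3:   IN={c, e, f}   OUT={c, e, f}
  B4:   IN={c, e, f}   OUT={c, d, e, f}
  B5:   IN={c, d, e}   OUT={c, d, e, f}
  B6:   IN={d, e, f}   OUT={f}
  B7:   IN={f}   OUT={}

Merge at B6: OUT[B6] = IN[B7] = {f}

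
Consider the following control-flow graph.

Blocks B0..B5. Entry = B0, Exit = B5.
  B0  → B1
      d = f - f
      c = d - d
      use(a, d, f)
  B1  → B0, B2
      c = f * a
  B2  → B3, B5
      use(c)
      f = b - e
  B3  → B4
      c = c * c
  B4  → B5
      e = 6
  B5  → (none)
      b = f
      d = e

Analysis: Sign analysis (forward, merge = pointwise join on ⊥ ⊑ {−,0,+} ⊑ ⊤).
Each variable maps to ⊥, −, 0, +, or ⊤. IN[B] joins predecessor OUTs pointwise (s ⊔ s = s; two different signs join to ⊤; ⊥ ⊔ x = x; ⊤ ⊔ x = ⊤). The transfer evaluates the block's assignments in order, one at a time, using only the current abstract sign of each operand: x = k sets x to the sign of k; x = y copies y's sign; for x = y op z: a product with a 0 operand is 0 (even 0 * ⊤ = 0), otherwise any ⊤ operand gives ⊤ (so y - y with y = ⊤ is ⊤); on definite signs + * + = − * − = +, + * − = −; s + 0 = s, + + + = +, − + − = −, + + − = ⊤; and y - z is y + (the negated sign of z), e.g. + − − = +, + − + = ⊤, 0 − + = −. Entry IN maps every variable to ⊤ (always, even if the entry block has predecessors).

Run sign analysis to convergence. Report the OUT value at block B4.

Answer: {a: ⊤, b: ⊤, c: ⊤, d: ⊤, e: +, f: ⊤}

Working:
Converged values:
  B0:   IN=(all ⊤)   OUT=(all ⊤)
  B1:   IN=(all ⊤)   OUT=(all ⊤)
  B2:   IN=(all ⊤)   OUT=(all ⊤)
  B3:   IN=(all ⊤)   OUT=(all ⊤)
  B4:   IN=(all ⊤)   OUT={e:+; rest ⊤}
  B5:   IN=(all ⊤)   OUT=(all ⊤)

Merge at B4: IN[B4] = OUT[B3] = {a: ⊤, b: ⊤, c: ⊤, d: ⊤, e: ⊤, f: ⊤}
Applying B4's transfer function to that IN value gives OUT[B4] (row B4 above).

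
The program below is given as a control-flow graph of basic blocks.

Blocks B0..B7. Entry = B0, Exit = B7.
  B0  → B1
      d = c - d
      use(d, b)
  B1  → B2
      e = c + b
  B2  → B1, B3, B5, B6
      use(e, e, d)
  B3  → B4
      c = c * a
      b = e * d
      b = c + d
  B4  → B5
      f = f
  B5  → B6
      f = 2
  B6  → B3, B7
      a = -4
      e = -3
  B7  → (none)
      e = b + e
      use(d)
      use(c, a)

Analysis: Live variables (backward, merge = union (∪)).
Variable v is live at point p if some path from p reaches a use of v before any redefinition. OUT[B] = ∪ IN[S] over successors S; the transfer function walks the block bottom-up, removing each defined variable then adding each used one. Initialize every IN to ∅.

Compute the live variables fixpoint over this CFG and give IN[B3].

Answer: {a, c, d, e, f}

Working:
Fixpoint table:
  B0:   IN={a, b, c, d, f}   OUT={a, b, c, d, f}
  B1:   IN={a, b, c, d, f}   OUT={a, b, c, d, e, f}
  B2:   IN={a, b, c, d, e, f}   OUT={a, b, c, d, e, f}
  B3:   IN={a, c, d, e, f}   OUT={b, c, d, f}
  B4:   IN={b, c, d, f}   OUT={b, c, d}
  B5:   IN={b, c, d}   OUT={b, c, d, f}
  B6:   IN={b, c, d, f}   OUT={a, b, c, d, e, f}
  B7:   IN={a, b, c, d, e}   OUT={}

Merge at B3: OUT[B3] = IN[B4] = {b, c, d, f}
Applying B3's transfer function to that OUT value gives IN[B3] (row B3 above).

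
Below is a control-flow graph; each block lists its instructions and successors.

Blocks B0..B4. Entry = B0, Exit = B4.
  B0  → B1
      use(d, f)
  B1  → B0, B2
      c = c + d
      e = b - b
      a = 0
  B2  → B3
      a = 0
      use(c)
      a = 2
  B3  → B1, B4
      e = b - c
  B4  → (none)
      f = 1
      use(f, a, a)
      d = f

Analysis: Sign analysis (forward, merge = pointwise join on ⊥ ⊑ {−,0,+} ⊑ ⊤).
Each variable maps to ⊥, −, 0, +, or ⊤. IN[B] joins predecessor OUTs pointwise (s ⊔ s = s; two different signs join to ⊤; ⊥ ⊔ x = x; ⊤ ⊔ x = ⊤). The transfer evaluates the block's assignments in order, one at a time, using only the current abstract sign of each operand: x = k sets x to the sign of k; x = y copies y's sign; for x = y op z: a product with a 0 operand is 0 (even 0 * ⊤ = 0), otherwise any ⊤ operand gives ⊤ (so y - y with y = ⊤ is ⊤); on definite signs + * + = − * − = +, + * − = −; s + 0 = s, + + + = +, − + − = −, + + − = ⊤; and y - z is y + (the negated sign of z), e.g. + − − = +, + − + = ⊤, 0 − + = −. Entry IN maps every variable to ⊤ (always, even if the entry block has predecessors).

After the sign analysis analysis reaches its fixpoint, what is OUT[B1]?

Per-block solution:
  B0: | IN=(all ⊤) | OUT=(all ⊤)
  B1: | IN=(all ⊤) | OUT={a:0; rest ⊤}
  B2: | IN={a:0; rest ⊤} | OUT={a:+; rest ⊤}
  B3: | IN={a:+; rest ⊤} | OUT={a:+; rest ⊤}
  B4: | IN={a:+; rest ⊤} | OUT={a:+, d:+, f:+; rest ⊤}

Merge at B1: IN[B1] = OUT[B0] ⊔ OUT[B3] = {a: ⊤, b: ⊤, c: ⊤, d: ⊤, e: ⊤, f: ⊤}
Applying B1's transfer function to that IN value gives OUT[B1] (row B1 above).

Answer: {a: 0, b: ⊤, c: ⊤, d: ⊤, e: ⊤, f: ⊤}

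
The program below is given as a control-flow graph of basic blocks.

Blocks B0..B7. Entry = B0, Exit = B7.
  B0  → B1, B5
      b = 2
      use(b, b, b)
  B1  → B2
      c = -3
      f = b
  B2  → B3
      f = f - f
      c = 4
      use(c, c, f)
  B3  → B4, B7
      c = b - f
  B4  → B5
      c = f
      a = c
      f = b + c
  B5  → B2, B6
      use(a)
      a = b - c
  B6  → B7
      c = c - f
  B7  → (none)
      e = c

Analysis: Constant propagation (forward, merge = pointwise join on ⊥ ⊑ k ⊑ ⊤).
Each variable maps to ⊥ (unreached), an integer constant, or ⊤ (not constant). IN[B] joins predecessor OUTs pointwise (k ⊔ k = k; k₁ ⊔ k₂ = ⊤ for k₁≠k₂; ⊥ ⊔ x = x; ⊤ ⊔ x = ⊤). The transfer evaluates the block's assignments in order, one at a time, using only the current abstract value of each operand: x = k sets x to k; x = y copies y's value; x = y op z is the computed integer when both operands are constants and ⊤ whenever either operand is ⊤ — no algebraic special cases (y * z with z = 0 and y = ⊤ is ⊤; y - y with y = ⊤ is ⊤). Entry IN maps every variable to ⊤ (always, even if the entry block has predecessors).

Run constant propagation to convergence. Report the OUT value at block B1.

Fixpoint table:
  B0:  IN=(all ⊤)  OUT={b:2; rest ⊤}
  B1:  IN={b:2; rest ⊤}  OUT={b:2, c:-3, f:2; rest ⊤}
  B2:  IN={b:2; rest ⊤}  OUT={b:2, c:4; rest ⊤}
  B3:  IN={b:2, c:4; rest ⊤}  OUT={b:2; rest ⊤}
  B4:  IN={b:2; rest ⊤}  OUT={b:2; rest ⊤}
  B5:  IN={b:2; rest ⊤}  OUT={b:2; rest ⊤}
  B6:  IN={b:2; rest ⊤}  OUT={b:2; rest ⊤}
  B7:  IN={b:2; rest ⊤}  OUT={b:2; rest ⊤}

Merge at B1: IN[B1] = OUT[B0] = {a: ⊤, b: 2, c: ⊤, d: ⊤, e: ⊤, f: ⊤}
Applying B1's transfer function to that IN value gives OUT[B1] (row B1 above).

Answer: {a: ⊤, b: 2, c: -3, d: ⊤, e: ⊤, f: 2}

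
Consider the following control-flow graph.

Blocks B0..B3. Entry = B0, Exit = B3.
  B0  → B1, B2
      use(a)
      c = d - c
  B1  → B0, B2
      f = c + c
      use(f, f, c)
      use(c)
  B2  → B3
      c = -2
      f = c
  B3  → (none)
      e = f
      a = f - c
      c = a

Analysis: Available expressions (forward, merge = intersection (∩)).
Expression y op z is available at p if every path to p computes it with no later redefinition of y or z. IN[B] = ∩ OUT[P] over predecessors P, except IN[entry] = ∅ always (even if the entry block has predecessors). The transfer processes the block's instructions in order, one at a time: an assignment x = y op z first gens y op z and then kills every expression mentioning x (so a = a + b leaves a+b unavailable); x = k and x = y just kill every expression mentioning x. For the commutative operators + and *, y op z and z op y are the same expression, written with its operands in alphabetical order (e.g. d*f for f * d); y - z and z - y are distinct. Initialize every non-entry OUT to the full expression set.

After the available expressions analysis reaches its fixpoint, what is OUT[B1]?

Per-block solution:
  B0:   IN={}   OUT={}
  B1:   IN={}   OUT={c+c}
  B2:   IN={}   OUT={}
  B3:   IN={}   OUT={}

Merge at B1: IN[B1] = OUT[B0] = {}
Applying B1's transfer function to that IN value gives OUT[B1] (row B1 above).

Answer: {c+c}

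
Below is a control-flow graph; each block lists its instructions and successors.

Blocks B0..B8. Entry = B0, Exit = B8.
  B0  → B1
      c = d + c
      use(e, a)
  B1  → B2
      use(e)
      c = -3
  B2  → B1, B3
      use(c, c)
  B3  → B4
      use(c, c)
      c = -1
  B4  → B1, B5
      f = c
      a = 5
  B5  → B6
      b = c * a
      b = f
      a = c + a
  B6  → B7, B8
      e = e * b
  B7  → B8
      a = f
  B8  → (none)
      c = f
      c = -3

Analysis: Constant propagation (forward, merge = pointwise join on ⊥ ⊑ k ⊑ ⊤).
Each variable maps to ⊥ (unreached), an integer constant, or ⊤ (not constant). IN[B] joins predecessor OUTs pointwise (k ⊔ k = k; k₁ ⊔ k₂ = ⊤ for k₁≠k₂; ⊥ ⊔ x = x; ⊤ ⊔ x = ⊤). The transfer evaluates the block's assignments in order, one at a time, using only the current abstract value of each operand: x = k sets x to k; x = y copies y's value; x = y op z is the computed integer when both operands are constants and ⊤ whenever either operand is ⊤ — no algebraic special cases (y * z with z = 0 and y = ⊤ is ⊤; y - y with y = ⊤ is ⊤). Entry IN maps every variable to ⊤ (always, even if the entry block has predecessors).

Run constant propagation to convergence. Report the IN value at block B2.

Converged values:
  B0:  IN=(all ⊤)  OUT=(all ⊤)
  B1:  IN=(all ⊤)  OUT={c:-3; rest ⊤}
  B2:  IN={c:-3; rest ⊤}  OUT={c:-3; rest ⊤}
  B3:  IN={c:-3; rest ⊤}  OUT={c:-1; rest ⊤}
  B4:  IN={c:-1; rest ⊤}  OUT={a:5, c:-1, f:-1; rest ⊤}
  B5:  IN={a:5, c:-1, f:-1; rest ⊤}  OUT={a:4, b:-1, c:-1, f:-1; rest ⊤}
  B6:  IN={a:4, b:-1, c:-1, f:-1; rest ⊤}  OUT={a:4, b:-1, c:-1, f:-1; rest ⊤}
  B7:  IN={a:4, b:-1, c:-1, f:-1; rest ⊤}  OUT={a:-1, b:-1, c:-1, f:-1; rest ⊤}
  B8:  IN={b:-1, c:-1, f:-1; rest ⊤}  OUT={b:-1, c:-3, f:-1; rest ⊤}

Merge at B2: IN[B2] = OUT[B1] = {a: ⊤, b: ⊤, c: -3, d: ⊤, e: ⊤, f: ⊤}

Answer: {a: ⊤, b: ⊤, c: -3, d: ⊤, e: ⊤, f: ⊤}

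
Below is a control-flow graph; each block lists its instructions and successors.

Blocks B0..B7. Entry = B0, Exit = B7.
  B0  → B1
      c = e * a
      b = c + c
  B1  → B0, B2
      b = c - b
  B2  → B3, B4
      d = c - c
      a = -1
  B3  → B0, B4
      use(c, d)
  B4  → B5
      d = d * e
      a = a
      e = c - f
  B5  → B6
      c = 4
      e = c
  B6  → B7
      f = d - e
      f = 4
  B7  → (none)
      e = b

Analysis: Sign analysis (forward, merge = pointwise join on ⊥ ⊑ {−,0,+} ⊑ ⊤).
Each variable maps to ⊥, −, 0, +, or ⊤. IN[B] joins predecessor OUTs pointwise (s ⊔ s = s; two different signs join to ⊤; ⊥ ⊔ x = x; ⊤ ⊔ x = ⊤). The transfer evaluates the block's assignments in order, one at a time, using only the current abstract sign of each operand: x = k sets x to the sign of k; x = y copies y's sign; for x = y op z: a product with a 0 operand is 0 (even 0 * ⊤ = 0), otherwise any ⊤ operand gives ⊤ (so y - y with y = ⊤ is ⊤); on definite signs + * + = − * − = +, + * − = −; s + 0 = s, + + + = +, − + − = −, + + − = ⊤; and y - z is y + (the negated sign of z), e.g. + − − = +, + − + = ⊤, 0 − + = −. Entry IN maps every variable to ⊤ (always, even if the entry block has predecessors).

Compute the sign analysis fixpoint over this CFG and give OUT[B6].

Answer: {a: -, b: ⊤, c: +, d: ⊤, e: +, f: +}

Derivation:
Per-block solution:
  B0:   IN=(all ⊤)   OUT=(all ⊤)
  B1:   IN=(all ⊤)   OUT=(all ⊤)
  B2:   IN=(all ⊤)   OUT={a:-; rest ⊤}
  B3:   IN={a:-; rest ⊤}   OUT={a:-; rest ⊤}
  B4:   IN={a:-; rest ⊤}   OUT={a:-; rest ⊤}
  B5:   IN={a:-; rest ⊤}   OUT={a:-, c:+, e:+; rest ⊤}
  B6:   IN={a:-, c:+, e:+; rest ⊤}   OUT={a:-, c:+, e:+, f:+; rest ⊤}
  B7:   IN={a:-, c:+, e:+, f:+; rest ⊤}   OUT={a:-, c:+, f:+; rest ⊤}

Merge at B6: IN[B6] = OUT[B5] = {a: -, b: ⊤, c: +, d: ⊤, e: +, f: ⊤}
Applying B6's transfer function to that IN value gives OUT[B6] (row B6 above).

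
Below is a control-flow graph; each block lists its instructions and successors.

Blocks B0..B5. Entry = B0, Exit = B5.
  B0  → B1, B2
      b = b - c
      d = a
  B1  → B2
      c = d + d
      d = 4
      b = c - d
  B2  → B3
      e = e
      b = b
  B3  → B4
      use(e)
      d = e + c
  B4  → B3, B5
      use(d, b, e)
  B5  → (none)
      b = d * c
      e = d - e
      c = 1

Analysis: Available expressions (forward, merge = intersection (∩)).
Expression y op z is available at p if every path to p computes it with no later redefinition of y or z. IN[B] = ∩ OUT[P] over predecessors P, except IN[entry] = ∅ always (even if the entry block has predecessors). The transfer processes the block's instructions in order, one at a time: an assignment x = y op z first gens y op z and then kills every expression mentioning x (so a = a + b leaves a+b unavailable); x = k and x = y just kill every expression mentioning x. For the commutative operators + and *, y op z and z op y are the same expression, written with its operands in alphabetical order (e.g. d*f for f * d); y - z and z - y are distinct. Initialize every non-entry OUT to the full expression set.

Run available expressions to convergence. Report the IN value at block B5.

Fixpoint table:
  B0:  IN={}  OUT={}
  B1:  IN={}  OUT={c-d}
  B2:  IN={}  OUT={}
  B3:  IN={}  OUT={c+e}
  B4:  IN={c+e}  OUT={c+e}
  B5:  IN={c+e}  OUT={}

Merge at B5: IN[B5] = OUT[B4] = {c+e}

Answer: {c+e}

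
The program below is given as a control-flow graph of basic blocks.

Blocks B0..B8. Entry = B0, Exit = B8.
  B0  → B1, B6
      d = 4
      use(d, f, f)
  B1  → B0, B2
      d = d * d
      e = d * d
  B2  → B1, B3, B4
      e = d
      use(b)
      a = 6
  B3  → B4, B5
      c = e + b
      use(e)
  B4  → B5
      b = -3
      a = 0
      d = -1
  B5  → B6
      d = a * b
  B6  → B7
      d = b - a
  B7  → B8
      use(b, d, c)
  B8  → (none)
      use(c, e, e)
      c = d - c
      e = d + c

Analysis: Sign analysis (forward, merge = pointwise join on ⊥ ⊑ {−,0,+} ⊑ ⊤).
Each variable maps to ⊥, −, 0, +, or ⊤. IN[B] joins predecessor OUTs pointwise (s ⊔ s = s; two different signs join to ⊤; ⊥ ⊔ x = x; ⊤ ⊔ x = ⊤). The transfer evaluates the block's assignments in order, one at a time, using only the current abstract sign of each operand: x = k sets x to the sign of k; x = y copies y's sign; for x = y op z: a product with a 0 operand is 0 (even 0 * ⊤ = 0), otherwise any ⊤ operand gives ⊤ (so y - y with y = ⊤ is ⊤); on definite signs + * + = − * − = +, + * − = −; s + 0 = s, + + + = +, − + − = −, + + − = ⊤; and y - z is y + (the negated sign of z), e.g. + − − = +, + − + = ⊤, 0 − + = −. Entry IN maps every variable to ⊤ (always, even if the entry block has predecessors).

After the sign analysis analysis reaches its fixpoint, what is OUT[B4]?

Answer: {a: 0, b: -, c: ⊤, d: -, e: +, f: ⊤}

Derivation:
Fixpoint table:
  B0:   IN=(all ⊤)   OUT={d:+; rest ⊤}
  B1:   IN={d:+; rest ⊤}   OUT={d:+, e:+; rest ⊤}
  B2:   IN={d:+, e:+; rest ⊤}   OUT={a:+, d:+, e:+; rest ⊤}
  B3:   IN={a:+, d:+, e:+; rest ⊤}   OUT={a:+, d:+, e:+; rest ⊤}
  B4:   IN={a:+, d:+, e:+; rest ⊤}   OUT={a:0, b:-, d:-, e:+; rest ⊤}
  B5:   IN={e:+; rest ⊤}   OUT={e:+; rest ⊤}
  B6:   IN=(all ⊤)   OUT=(all ⊤)
  B7:   IN=(all ⊤)   OUT=(all ⊤)
  B8:   IN=(all ⊤)   OUT=(all ⊤)

Merge at B4: IN[B4] = OUT[B2] ⊔ OUT[B3] = {a: +, b: ⊤, c: ⊤, d: +, e: +, f: ⊤}
Applying B4's transfer function to that IN value gives OUT[B4] (row B4 above).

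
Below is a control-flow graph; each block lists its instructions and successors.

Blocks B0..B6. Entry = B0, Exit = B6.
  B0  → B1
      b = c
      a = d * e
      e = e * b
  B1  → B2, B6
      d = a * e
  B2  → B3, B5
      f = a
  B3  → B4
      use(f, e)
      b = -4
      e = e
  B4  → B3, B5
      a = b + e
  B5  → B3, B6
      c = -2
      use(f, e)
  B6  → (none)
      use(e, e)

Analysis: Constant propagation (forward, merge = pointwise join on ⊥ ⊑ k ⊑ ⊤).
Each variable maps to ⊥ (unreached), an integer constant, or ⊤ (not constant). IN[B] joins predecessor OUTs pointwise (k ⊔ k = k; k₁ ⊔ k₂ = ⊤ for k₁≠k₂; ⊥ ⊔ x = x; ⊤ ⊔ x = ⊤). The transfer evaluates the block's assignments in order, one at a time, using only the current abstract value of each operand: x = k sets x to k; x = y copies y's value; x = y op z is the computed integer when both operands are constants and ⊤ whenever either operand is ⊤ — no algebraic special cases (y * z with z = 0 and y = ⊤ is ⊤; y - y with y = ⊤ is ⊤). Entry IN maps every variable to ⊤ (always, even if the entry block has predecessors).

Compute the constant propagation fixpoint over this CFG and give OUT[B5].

Answer: {a: ⊤, b: ⊤, c: -2, d: ⊤, e: ⊤, f: ⊤}

Derivation:
Converged values:
  B0:   IN=(all ⊤)   OUT=(all ⊤)
  B1:   IN=(all ⊤)   OUT=(all ⊤)
  B2:   IN=(all ⊤)   OUT=(all ⊤)
  B3:   IN=(all ⊤)   OUT={b:-4; rest ⊤}
  B4:   IN={b:-4; rest ⊤}   OUT={b:-4; rest ⊤}
  B5:   IN=(all ⊤)   OUT={c:-2; rest ⊤}
  B6:   IN=(all ⊤)   OUT=(all ⊤)

Merge at B5: IN[B5] = OUT[B2] ⊔ OUT[B4] = {a: ⊤, b: ⊤, c: ⊤, d: ⊤, e: ⊤, f: ⊤}
Applying B5's transfer function to that IN value gives OUT[B5] (row B5 above).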